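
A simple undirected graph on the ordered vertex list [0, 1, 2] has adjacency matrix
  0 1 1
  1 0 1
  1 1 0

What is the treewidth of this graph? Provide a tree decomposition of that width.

A single bag containing all 3 vertices is trivially a valid decomposition of width 2. For the lower bound, the 3 vertices {0, 1, 2} are pairwise adjacent, and any tree decomposition puts a clique entirely inside one bag — forcing width ≥ 2. The upper and lower bounds meet at 2, so that is the treewidth.

Treewidth 2.
One optimal decomposition is:
Bags: B1 = {0, 1, 2}
Tree: (single bag)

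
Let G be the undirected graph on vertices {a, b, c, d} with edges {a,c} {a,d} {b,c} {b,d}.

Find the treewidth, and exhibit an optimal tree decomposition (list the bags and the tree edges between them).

Treewidth 2.
Bags: B1 = {a, b, c}  B2 = {a, b, d}
Tree: B1–B2

Every bag has size at most 3, so the width is 3 − 1 = 2 and tw(G) ≤ 2. For the lower bound, G contains the cycle b–c–a–d–b, so G is not a forest; only forests have treewidth ≤ 1, hence tw(G) ≥ 2. Therefore the treewidth is 2.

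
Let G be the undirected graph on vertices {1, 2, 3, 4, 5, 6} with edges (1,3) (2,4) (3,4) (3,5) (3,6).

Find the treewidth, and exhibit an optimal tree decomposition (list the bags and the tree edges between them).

Treewidth 1.
One optimal decomposition is:
Bags: B1 = {1, 3}  B2 = {3, 5}  B3 = {3, 4}  B4 = {3, 6}  B5 = {2, 4}
Tree: B1–B2, B2–B3, B3–B4, B3–B5

Every bag has size at most 2, so the width is 2 − 1 = 1 and tw(G) ≤ 1. Since G has at least one edge (e.g. 1–3), it is not an edgeless graph, so tw(G) ≥ 1. The upper and lower bounds meet at 1, so that is the treewidth.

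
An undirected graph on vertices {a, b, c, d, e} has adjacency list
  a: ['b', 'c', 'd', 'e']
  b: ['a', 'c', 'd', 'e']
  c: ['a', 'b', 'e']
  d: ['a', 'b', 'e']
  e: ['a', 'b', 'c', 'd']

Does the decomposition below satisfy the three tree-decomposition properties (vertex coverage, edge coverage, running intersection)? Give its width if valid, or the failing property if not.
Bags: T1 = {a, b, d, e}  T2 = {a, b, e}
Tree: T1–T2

A tree decomposition must satisfy three properties: every vertex lies in some bag; for every edge, both endpoints lie together in some bag; and for every vertex, the bags containing it form a connected subtree. Here vertex c appears in no bag, so the decomposition is invalid.

No — vertex c appears in no bag.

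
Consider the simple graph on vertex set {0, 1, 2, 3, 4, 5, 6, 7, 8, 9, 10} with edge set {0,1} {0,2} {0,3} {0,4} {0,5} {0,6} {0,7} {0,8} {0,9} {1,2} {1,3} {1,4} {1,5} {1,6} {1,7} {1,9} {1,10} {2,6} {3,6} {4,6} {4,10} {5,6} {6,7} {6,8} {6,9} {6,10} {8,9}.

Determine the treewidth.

A width-3 tree decomposition is:
Bags: B1 = {0, 1, 4, 6}  B2 = {0, 1, 5, 6}  B3 = {0, 1, 2, 6}  B4 = {0, 1, 3, 6}  B5 = {1, 4, 6, 10}  B6 = {0, 1, 6, 9}  B7 = {0, 1, 6, 7}  B8 = {0, 6, 8, 9}
Tree: B1–B2, B1–B3, B3–B4, B1–B5, B3–B6, B2–B7, B6–B8
Every bag has size at most 4, so the width is 4 − 1 = 3 and tw(G) ≤ 3. On the other hand G contains the 4-clique {0, 6, 8, 9}. A clique must lie in a single bag of any decomposition, so no decomposition can have width below 3. The upper and lower bounds meet at 3, so that is the treewidth.

3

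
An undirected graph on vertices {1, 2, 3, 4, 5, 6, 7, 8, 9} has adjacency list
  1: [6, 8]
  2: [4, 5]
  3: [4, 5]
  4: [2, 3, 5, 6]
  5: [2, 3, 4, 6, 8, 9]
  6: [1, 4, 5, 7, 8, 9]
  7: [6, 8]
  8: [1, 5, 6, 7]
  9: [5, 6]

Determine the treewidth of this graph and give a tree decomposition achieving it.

Each bag holds 3 vertices, so the decomposition has width 2, which upper-bounds the treewidth. Conversely, {1, 6, 8} is a clique of size 3, and the vertices of any clique must share a bag in every tree decomposition; so some bag has ≥ 3 vertices and tw(G) ≥ 2. Combining the bounds, tw(G) = 2.

Treewidth 2.
One such decomposition:
Bags: B1 = {5, 6, 8}  B2 = {6, 7, 8}  B3 = {4, 5, 6}  B4 = {5, 6, 9}  B5 = {3, 4, 5}  B6 = {2, 4, 5}  B7 = {1, 6, 8}
Tree: B1–B2, B1–B3, B1–B4, B3–B5, B5–B6, B2–B7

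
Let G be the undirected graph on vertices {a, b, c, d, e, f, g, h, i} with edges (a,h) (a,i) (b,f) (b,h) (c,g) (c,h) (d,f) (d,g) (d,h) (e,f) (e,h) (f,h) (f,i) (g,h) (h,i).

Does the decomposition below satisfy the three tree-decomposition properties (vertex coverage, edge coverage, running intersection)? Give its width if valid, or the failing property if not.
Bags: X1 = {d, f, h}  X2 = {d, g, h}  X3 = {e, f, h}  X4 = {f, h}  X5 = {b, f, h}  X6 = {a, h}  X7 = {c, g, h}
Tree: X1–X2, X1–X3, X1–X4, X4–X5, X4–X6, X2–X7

A tree decomposition must satisfy three properties: every vertex lies in some bag; for every edge, both endpoints lie together in some bag; and for every vertex, the bags containing it form a connected subtree. Here vertex i appears in no bag, so the decomposition is invalid.

No — vertex i appears in no bag.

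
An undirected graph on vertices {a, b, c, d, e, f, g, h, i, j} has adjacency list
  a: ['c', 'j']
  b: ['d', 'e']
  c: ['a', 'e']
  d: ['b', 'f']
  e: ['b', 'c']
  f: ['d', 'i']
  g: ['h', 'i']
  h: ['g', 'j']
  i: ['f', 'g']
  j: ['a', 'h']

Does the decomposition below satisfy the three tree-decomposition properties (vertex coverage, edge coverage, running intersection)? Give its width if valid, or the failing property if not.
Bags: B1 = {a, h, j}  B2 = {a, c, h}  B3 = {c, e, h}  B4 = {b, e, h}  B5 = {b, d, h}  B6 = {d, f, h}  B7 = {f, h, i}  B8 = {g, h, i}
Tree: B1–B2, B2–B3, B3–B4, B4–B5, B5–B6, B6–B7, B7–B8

Checking the three conditions: (i) the bags cover all of {a, b, c, d, e, f, g, h, i, j}; (ii) for each edge, some bag contains both endpoints; (iii) the bags containing any fixed vertex form a subtree. All hold, so the decomposition is valid with width 3 − 1 = 2.

Yes; width 2.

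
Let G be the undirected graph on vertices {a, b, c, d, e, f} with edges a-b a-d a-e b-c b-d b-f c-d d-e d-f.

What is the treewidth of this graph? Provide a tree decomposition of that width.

Treewidth 2.
One optimal decomposition is:
Bags: B1 = {b, c, d}  B2 = {a, b, d}  B3 = {b, d, f}  B4 = {a, d, e}
Tree: B1–B2, B1–B3, B2–B4

Every bag has size at most 3, so the width is 3 − 1 = 2 and tw(G) ≤ 2. Conversely, {a, d, e} is a clique of size 3, and the vertices of any clique must share a bag in every tree decomposition; so some bag has ≥ 3 vertices and tw(G) ≥ 2. The upper and lower bounds meet at 2, so that is the treewidth.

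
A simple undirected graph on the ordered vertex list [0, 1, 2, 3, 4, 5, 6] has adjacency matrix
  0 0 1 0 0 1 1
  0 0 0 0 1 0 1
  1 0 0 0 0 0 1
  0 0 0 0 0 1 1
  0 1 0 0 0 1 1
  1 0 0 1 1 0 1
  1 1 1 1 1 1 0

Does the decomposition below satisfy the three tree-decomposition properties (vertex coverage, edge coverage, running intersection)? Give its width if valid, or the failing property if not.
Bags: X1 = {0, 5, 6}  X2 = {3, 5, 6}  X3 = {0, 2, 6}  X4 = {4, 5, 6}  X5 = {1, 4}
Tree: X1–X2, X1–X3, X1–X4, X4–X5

No — edge (6,1) lies in no bag.

A tree decomposition must satisfy three properties: every vertex lies in some bag; for every edge, both endpoints lie together in some bag; and for every vertex, the bags containing it form a connected subtree. Here edge (6,1) lies in no bag, so the decomposition is invalid.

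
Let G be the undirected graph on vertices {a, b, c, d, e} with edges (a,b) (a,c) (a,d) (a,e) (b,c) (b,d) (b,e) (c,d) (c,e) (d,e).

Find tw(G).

A width-4 tree decomposition is:
Bags: B1 = {a, b, c, d, e}
Tree: (single bag)
With just one bag of size 5, the width is 5 − 1 = 4, so tw(G) ≤ 4. Conversely, {a, b, c, d, e} is a clique of size 5, and the vertices of any clique must share a bag in every tree decomposition; so some bag has ≥ 5 vertices and tw(G) ≥ 4. Therefore the treewidth is 4.

4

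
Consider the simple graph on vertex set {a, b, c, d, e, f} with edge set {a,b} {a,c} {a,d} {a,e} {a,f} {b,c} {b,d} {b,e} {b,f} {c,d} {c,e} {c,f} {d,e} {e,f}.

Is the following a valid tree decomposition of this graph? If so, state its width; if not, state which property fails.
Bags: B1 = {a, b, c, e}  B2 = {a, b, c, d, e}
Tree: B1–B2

A tree decomposition must satisfy three properties: every vertex lies in some bag; for every edge, both endpoints lie together in some bag; and for every vertex, the bags containing it form a connected subtree. Here vertex f appears in no bag, so the decomposition is invalid.

No — vertex f appears in no bag.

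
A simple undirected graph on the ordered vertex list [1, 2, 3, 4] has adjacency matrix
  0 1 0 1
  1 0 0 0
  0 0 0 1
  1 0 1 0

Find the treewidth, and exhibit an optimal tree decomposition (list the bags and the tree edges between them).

Each bag holds 2 vertices, so the decomposition has width 1, which upper-bounds the treewidth. G has an edge, so its treewidth is at least 1. Therefore the treewidth is 1.

Treewidth 1.
One such decomposition:
Bags: B1 = {1, 2}  B2 = {1, 4}  B3 = {3, 4}
Tree: B1–B2, B2–B3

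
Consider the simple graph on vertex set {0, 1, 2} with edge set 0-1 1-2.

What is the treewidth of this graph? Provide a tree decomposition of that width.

Treewidth 1.
One optimal decomposition is:
Bags: B1 = {0, 1}  B2 = {1, 2}
Tree: B1–B2

Each bag holds 2 vertices, so the decomposition has width 1, which upper-bounds the treewidth. Since G has at least one edge (e.g. 0–1), it is not an edgeless graph, so tw(G) ≥ 1. Hence tw(G) = 1 exactly.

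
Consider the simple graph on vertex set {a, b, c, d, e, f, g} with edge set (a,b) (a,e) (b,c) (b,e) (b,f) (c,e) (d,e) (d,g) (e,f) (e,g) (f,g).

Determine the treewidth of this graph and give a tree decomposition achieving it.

Treewidth 2.
One optimal decomposition is:
Bags: B1 = {e, f, g}  B2 = {d, e, g}  B3 = {b, e, f}  B4 = {b, c, e}  B5 = {a, b, e}
Tree: B1–B2, B1–B3, B3–B4, B4–B5

Every bag has size at most 3, so the width is 3 − 1 = 2 and tw(G) ≤ 2. For the lower bound, the 3 vertices {d, e, g} are pairwise adjacent, and any tree decomposition puts a clique entirely inside one bag — forcing width ≥ 2. Combining the bounds, tw(G) = 2.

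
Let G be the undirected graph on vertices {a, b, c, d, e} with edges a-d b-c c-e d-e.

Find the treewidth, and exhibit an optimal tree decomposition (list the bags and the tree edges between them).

The largest bag has 2 vertices, giving width 1; this decomposition certifies tw(G) ≤ 1. Any graph with an edge has treewidth ≥ 1, and G has the edge b–c. Therefore the treewidth is 1.

Treewidth 1.
One such decomposition:
Bags: B1 = {b, c}  B2 = {c, e}  B3 = {d, e}  B4 = {a, d}
Tree: B1–B2, B2–B3, B3–B4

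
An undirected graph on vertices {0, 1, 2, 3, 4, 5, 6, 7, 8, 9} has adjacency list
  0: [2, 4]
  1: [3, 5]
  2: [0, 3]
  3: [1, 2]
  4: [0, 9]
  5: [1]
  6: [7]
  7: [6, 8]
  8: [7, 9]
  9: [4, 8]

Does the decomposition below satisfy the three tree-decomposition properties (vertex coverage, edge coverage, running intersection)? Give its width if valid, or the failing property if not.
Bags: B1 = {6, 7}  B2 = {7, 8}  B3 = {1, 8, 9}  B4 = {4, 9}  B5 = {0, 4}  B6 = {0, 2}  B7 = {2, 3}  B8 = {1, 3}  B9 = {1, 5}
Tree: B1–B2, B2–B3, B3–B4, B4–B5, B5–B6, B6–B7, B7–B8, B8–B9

A tree decomposition must satisfy three properties: every vertex lies in some bag; for every edge, both endpoints lie together in some bag; and for every vertex, the bags containing it form a connected subtree. Here bags containing vertex 1 are not connected in the tree, so the decomposition is invalid.

No — bags containing vertex 1 are not connected in the tree.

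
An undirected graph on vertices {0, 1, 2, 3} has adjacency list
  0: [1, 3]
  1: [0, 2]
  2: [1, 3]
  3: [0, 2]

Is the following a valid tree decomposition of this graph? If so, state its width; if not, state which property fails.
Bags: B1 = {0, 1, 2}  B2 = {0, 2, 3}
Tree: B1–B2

Yes; width 2.

Every vertex of G appears in some bag (union = {0, 1, 2, 3}); every edge is covered by a bag; and for each vertex v the set of bags containing v is connected in the bag tree. The decomposition is therefore valid. The largest bag has 3 vertices, so the width is 2.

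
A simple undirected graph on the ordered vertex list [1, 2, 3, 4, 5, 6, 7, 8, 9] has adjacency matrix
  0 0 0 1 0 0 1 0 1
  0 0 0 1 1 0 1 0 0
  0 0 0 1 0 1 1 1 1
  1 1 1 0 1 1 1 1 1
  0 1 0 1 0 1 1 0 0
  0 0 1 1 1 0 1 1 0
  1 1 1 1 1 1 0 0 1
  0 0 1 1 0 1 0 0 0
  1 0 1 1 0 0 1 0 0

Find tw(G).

3

A width-3 tree decomposition is:
Bags: B1 = {3, 4, 6, 7}  B2 = {3, 4, 7, 9}  B3 = {3, 4, 6, 8}  B4 = {4, 5, 6, 7}  B5 = {2, 4, 5, 7}  B6 = {1, 4, 7, 9}
Tree: B1–B2, B1–B3, B1–B4, B4–B5, B2–B6
Every bag has size at most 4, so the width is 4 − 1 = 3 and tw(G) ≤ 3. For the lower bound, the 4 vertices {3, 4, 6, 8} are pairwise adjacent, and any tree decomposition puts a clique entirely inside one bag — forcing width ≥ 3. Hence tw(G) = 3 exactly.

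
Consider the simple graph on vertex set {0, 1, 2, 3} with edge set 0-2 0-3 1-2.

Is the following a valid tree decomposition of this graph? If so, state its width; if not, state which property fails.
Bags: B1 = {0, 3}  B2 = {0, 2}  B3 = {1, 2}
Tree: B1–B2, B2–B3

Every vertex of G appears in some bag (union = {0, 1, 2, 3}); every edge is covered by a bag; and for each vertex v the set of bags containing v is connected in the bag tree. The decomposition is therefore valid. The largest bag has 2 vertices, so the width is 1.

Yes; width 1.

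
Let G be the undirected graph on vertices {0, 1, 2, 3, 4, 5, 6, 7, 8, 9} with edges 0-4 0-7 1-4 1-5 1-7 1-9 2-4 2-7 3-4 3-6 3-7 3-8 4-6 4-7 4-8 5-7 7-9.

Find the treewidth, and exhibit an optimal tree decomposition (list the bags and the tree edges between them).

Treewidth 2.
One such decomposition:
Bags: B1 = {3, 4, 7}  B2 = {2, 4, 7}  B3 = {1, 4, 7}  B4 = {1, 5, 7}  B5 = {0, 4, 7}  B6 = {3, 4, 8}  B7 = {3, 4, 6}  B8 = {1, 7, 9}
Tree: B1–B2, B2–B3, B3–B4, B1–B5, B1–B6, B6–B7, B4–B8

Each bag holds 3 vertices, so the decomposition has width 2, which upper-bounds the treewidth. For the lower bound, the 3 vertices {1, 7, 9} are pairwise adjacent, and any tree decomposition puts a clique entirely inside one bag — forcing width ≥ 2. The upper and lower bounds meet at 2, so that is the treewidth.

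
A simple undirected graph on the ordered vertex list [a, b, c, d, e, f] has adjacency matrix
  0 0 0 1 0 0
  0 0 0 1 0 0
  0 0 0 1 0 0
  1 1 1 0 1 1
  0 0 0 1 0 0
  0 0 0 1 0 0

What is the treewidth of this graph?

A width-1 tree decomposition is:
Bags: B1 = {d, f}  B2 = {d, e}  B3 = {a, d}  B4 = {b, d}  B5 = {c, d}
Tree: B1–B2, B1–B3, B1–B4, B1–B5
Each bag holds 2 vertices, so the decomposition has width 1, which upper-bounds the treewidth. Since G has at least one edge (e.g. d–f), it is not an edgeless graph, so tw(G) ≥ 1. Therefore the treewidth is 1.

1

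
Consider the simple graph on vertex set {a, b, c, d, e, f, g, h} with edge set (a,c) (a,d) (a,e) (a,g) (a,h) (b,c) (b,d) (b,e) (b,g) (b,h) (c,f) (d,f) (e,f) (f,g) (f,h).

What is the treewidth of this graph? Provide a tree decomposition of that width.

Treewidth 3.
Bags: B1 = {a, b, c, f}  B2 = {a, b, f, h}  B3 = {a, b, d, f}  B4 = {a, b, f, g}  B5 = {a, b, e, f}
Tree: B1–B2, B2–B3, B3–B4, B4–B5

The largest bag has 4 vertices, giving width 3; this decomposition certifies tw(G) ≤ 3. For the lower bound: the 4 vertex sets {b,c}, {f,h}, {a}, {d} are disjoint, each induces a connected subgraph, and every pair is joined by at least one edge of G. Contracting each set to a single vertex therefore yields K_{4} as a minor, and since treewidth is minor-monotone, tw(G) ≥ tw(K_{4}) = 3. Combining the bounds, tw(G) = 3.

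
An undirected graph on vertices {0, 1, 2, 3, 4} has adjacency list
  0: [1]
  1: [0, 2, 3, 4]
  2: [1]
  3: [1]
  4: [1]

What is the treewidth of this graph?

1

A width-1 tree decomposition is:
Bags: B1 = {0, 1}  B2 = {1, 3}  B3 = {1, 4}  B4 = {1, 2}
Tree: B1–B2, B1–B3, B1–B4
Each bag holds 2 vertices, so the decomposition has width 1, which upper-bounds the treewidth. Since G has at least one edge (e.g. 0–1), it is not an edgeless graph, so tw(G) ≥ 1. The upper and lower bounds meet at 1, so that is the treewidth.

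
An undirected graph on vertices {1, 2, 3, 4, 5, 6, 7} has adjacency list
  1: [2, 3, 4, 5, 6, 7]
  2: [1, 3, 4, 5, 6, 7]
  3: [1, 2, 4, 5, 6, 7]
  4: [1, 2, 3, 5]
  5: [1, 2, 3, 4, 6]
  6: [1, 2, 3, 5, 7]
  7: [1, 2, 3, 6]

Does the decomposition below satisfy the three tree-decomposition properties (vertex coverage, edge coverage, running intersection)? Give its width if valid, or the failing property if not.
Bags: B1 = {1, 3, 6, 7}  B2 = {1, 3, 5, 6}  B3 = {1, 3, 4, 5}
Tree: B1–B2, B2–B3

A tree decomposition must satisfy three properties: every vertex lies in some bag; for every edge, both endpoints lie together in some bag; and for every vertex, the bags containing it form a connected subtree. Here vertex 2 appears in no bag, so the decomposition is invalid.

No — vertex 2 appears in no bag.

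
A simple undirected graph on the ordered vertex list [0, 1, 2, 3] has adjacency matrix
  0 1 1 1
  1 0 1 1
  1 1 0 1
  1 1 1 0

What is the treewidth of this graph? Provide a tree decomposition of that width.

Treewidth 3.
One such decomposition:
Bags: B1 = {0, 1, 2, 3}
Tree: (single bag)

A single bag containing all 4 vertices is trivially a valid decomposition of width 3. Conversely, {0, 1, 2, 3} is a clique of size 4, and the vertices of any clique must share a bag in every tree decomposition; so some bag has ≥ 4 vertices and tw(G) ≥ 3. Hence tw(G) = 3 exactly.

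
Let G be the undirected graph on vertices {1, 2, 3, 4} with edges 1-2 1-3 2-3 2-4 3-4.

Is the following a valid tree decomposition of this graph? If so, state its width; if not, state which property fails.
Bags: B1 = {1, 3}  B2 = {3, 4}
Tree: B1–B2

A tree decomposition must satisfy three properties: every vertex lies in some bag; for every edge, both endpoints lie together in some bag; and for every vertex, the bags containing it form a connected subtree. Here vertex 2 appears in no bag, so the decomposition is invalid.

No — vertex 2 appears in no bag.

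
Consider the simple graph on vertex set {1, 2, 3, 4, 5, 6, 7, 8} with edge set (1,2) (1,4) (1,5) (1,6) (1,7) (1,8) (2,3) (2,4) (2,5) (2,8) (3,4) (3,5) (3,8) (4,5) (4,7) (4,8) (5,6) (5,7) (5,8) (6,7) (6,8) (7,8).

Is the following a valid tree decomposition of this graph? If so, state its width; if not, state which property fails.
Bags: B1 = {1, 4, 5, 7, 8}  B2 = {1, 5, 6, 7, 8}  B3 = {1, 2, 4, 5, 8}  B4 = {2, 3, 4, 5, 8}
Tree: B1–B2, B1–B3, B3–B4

Yes; width 4.

Vertex coverage: the bags together contain {1, 2, 3, 4, 5, 6, 7, 8}, the full vertex set. Edge coverage: each edge of G has both endpoints in at least one bag. Running intersection: for every vertex, the bags containing it form a connected subtree. All three properties hold, so this is a valid tree decomposition of width max|bag| − 1 = 4, and hence tw(G) ≤ 4.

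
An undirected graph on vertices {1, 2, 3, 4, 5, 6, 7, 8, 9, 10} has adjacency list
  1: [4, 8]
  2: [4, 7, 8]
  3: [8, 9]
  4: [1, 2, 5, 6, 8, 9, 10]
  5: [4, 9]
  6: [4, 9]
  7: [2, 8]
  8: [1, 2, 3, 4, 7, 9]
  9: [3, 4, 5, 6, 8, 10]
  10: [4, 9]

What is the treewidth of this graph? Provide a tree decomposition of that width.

Every bag has size at most 3, so the width is 3 − 1 = 2 and tw(G) ≤ 2. On the other hand G contains the 3-clique {3, 8, 9}. A clique must lie in a single bag of any decomposition, so no decomposition can have width below 2. Therefore the treewidth is 2.

Treewidth 2.
One such decomposition:
Bags: B1 = {4, 8, 9}  B2 = {1, 4, 8}  B3 = {4, 5, 9}  B4 = {2, 4, 8}  B5 = {2, 7, 8}  B6 = {4, 9, 10}  B7 = {4, 6, 9}  B8 = {3, 8, 9}
Tree: B1–B2, B1–B3, B1–B4, B4–B5, B1–B6, B1–B7, B1–B8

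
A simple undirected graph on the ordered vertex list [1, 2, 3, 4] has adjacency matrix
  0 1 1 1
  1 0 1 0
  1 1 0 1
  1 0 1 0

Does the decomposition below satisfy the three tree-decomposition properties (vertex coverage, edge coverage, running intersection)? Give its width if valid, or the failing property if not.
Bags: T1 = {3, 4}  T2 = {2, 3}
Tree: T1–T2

No — vertex 1 appears in no bag.

A tree decomposition must satisfy three properties: every vertex lies in some bag; for every edge, both endpoints lie together in some bag; and for every vertex, the bags containing it form a connected subtree. Here vertex 1 appears in no bag, so the decomposition is invalid.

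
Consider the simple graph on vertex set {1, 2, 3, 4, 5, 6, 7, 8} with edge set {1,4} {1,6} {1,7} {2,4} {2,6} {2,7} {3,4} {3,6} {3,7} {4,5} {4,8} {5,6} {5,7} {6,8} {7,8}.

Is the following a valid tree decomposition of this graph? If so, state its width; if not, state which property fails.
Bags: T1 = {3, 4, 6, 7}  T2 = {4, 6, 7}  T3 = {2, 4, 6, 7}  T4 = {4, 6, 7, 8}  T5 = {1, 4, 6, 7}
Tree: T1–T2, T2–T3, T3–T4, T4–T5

A tree decomposition must satisfy three properties: every vertex lies in some bag; for every edge, both endpoints lie together in some bag; and for every vertex, the bags containing it form a connected subtree. Here vertex 5 appears in no bag, so the decomposition is invalid.

No — vertex 5 appears in no bag.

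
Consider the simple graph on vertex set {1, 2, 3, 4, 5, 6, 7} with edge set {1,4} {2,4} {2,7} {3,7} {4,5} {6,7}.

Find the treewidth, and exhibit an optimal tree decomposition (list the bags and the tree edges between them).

The largest bag has 2 vertices, giving width 1; this decomposition certifies tw(G) ≤ 1. Since G has at least one edge (e.g. 2–7), it is not an edgeless graph, so tw(G) ≥ 1. Therefore the treewidth is 1.

Treewidth 1.
One optimal decomposition is:
Bags: B1 = {2, 7}  B2 = {6, 7}  B3 = {2, 4}  B4 = {3, 7}  B5 = {1, 4}  B6 = {4, 5}
Tree: B1–B2, B1–B3, B2–B4, B3–B5, B5–B6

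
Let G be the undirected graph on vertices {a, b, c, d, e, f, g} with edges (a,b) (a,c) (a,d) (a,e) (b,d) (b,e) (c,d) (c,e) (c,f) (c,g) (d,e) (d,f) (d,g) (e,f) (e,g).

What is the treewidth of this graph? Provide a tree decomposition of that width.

Treewidth 3.
One such decomposition:
Bags: B1 = {c, d, e, g}  B2 = {a, c, d, e}  B3 = {c, d, e, f}  B4 = {a, b, d, e}
Tree: B1–B2, B1–B3, B2–B4

The largest bag has 4 vertices, giving width 3; this decomposition certifies tw(G) ≤ 3. Conversely, {c, d, e, g} is a clique of size 4, and the vertices of any clique must share a bag in every tree decomposition; so some bag has ≥ 4 vertices and tw(G) ≥ 3. Therefore the treewidth is 3.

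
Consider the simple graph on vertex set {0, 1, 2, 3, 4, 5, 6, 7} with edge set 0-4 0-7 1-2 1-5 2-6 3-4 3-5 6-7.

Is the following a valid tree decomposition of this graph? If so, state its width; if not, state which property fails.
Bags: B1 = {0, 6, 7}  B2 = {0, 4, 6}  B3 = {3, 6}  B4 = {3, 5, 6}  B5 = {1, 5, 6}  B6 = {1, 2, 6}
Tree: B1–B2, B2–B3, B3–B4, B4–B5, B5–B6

No — edge (4,3) lies in no bag.

A tree decomposition must satisfy three properties: every vertex lies in some bag; for every edge, both endpoints lie together in some bag; and for every vertex, the bags containing it form a connected subtree. Here edge (4,3) lies in no bag, so the decomposition is invalid.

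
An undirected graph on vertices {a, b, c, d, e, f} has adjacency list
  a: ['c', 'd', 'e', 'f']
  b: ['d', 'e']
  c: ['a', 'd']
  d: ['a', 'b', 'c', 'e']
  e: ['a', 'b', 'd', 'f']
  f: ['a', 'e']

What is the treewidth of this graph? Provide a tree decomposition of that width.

Treewidth 2.
One optimal decomposition is:
Bags: B1 = {a, d, e}  B2 = {a, e, f}  B3 = {b, d, e}  B4 = {a, c, d}
Tree: B1–B2, B1–B3, B1–B4

Every bag has size at most 3, so the width is 3 − 1 = 2 and tw(G) ≤ 2. Conversely, {a, d, e} is a clique of size 3, and the vertices of any clique must share a bag in every tree decomposition; so some bag has ≥ 3 vertices and tw(G) ≥ 2. Combining the bounds, tw(G) = 2.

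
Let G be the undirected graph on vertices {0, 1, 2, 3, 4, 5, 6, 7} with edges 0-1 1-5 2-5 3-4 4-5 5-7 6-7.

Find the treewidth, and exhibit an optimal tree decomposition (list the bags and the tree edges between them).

Treewidth 1.
One such decomposition:
Bags: B1 = {1, 5}  B2 = {5, 7}  B3 = {4, 5}  B4 = {0, 1}  B5 = {2, 5}  B6 = {3, 4}  B7 = {6, 7}
Tree: B1–B2, B1–B3, B1–B4, B1–B5, B3–B6, B2–B7

Each bag holds 2 vertices, so the decomposition has width 1, which upper-bounds the treewidth. G has an edge, so its treewidth is at least 1. Hence tw(G) = 1 exactly.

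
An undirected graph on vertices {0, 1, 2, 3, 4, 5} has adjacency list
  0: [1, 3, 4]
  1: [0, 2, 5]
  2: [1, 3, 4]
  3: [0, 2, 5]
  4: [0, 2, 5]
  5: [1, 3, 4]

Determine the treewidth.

A width-3 tree decomposition is:
Bags: B1 = {0, 1, 3, 4}  B2 = {1, 2, 3, 4}  B3 = {1, 3, 4, 5}
Tree: B1–B2, B2–B3
Each bag holds 4 vertices, so the decomposition has width 3, which upper-bounds the treewidth. For the lower bound: the 4 vertex sets {0,4}, {2,3}, {1}, {5} are disjoint, each induces a connected subgraph, and every pair is joined by at least one edge of G. Contracting each set to a single vertex therefore yields K_{4} as a minor, and since treewidth is minor-monotone, tw(G) ≥ tw(K_{4}) = 3. Combining the bounds, tw(G) = 3.

3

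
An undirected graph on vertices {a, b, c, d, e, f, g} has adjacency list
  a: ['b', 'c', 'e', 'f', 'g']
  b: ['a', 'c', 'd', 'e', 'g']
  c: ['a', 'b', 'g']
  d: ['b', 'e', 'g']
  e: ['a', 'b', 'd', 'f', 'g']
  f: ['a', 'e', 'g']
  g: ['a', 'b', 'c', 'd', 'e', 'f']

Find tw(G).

3

A width-3 tree decomposition is:
Bags: B1 = {a, b, e, g}  B2 = {a, b, c, g}  B3 = {b, d, e, g}  B4 = {a, e, f, g}
Tree: B1–B2, B1–B3, B1–B4
Every bag has size at most 4, so the width is 4 − 1 = 3 and tw(G) ≤ 3. On the other hand G contains the 4-clique {a, e, f, g}. A clique must lie in a single bag of any decomposition, so no decomposition can have width below 3. Combining the bounds, tw(G) = 3.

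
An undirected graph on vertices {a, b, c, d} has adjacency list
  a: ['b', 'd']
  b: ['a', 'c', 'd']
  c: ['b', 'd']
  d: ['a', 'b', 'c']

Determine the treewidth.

2

A width-2 tree decomposition is:
Bags: B1 = {a, b, d}  B2 = {b, c, d}
Tree: B1–B2
Each bag holds 3 vertices, so the decomposition has width 2, which upper-bounds the treewidth. Conversely, {b, c, d} is a clique of size 3, and the vertices of any clique must share a bag in every tree decomposition; so some bag has ≥ 3 vertices and tw(G) ≥ 2. Combining the bounds, tw(G) = 2.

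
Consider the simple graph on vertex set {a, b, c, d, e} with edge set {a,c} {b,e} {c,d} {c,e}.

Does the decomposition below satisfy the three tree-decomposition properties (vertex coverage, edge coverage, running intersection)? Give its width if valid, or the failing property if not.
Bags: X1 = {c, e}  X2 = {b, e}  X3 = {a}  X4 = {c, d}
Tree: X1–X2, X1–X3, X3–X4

No — edge (c,a) lies in no bag.

A tree decomposition must satisfy three properties: every vertex lies in some bag; for every edge, both endpoints lie together in some bag; and for every vertex, the bags containing it form a connected subtree. Here edge (c,a) lies in no bag, so the decomposition is invalid.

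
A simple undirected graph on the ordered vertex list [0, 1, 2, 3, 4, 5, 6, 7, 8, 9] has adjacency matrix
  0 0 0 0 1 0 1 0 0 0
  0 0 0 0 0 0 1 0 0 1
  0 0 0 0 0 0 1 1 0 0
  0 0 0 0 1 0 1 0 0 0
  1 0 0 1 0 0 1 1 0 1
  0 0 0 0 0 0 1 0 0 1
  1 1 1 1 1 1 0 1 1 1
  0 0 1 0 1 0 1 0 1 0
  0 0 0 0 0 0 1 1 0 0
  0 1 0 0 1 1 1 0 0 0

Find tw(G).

2

A width-2 tree decomposition is:
Bags: B1 = {4, 6, 9}  B2 = {4, 6, 7}  B3 = {0, 4, 6}  B4 = {3, 4, 6}  B5 = {6, 7, 8}  B6 = {1, 6, 9}  B7 = {2, 6, 7}  B8 = {5, 6, 9}
Tree: B1–B2, B1–B3, B3–B4, B2–B5, B1–B6, B2–B7, B6–B8
Every bag has size at most 3, so the width is 3 − 1 = 2 and tw(G) ≤ 2. Conversely, {1, 6, 9} is a clique of size 3, and the vertices of any clique must share a bag in every tree decomposition; so some bag has ≥ 3 vertices and tw(G) ≥ 2. Therefore the treewidth is 2.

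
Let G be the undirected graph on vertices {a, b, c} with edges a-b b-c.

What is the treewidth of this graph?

1

A width-1 tree decomposition is:
Bags: B1 = {a, b}  B2 = {b, c}
Tree: B1–B2
Each bag holds 2 vertices, so the decomposition has width 1, which upper-bounds the treewidth. Any graph with an edge has treewidth ≥ 1, and G has the edge a–b. Hence tw(G) = 1 exactly.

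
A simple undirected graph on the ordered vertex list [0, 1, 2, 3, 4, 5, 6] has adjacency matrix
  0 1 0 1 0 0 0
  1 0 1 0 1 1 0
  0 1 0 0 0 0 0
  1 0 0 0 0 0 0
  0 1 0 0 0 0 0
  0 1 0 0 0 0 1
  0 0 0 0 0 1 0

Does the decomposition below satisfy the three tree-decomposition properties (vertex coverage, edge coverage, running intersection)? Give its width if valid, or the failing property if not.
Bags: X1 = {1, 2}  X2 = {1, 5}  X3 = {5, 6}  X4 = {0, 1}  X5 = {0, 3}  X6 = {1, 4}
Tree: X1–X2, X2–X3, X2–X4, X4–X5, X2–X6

Yes; width 1.

Checking the three conditions: (i) the bags cover all of {0, 1, 2, 3, 4, 5, 6}; (ii) for each edge, some bag contains both endpoints; (iii) the bags containing any fixed vertex form a subtree. All hold, so the decomposition is valid with width 2 − 1 = 1.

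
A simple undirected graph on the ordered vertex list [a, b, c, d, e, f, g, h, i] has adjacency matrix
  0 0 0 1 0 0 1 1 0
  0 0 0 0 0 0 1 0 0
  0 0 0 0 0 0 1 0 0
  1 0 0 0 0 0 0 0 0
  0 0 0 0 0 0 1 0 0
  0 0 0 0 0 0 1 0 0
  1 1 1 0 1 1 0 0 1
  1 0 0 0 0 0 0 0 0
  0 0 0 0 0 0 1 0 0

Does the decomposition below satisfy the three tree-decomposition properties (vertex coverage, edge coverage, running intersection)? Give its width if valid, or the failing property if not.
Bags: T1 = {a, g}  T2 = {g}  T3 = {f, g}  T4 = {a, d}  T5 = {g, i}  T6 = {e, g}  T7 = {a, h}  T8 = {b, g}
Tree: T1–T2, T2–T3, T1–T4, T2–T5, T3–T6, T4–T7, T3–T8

No — vertex c appears in no bag.

A tree decomposition must satisfy three properties: every vertex lies in some bag; for every edge, both endpoints lie together in some bag; and for every vertex, the bags containing it form a connected subtree. Here vertex c appears in no bag, so the decomposition is invalid.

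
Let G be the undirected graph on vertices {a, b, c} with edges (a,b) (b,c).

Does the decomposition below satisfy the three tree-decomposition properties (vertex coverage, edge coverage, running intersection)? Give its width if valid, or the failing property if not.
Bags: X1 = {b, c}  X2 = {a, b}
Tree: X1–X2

Vertex coverage: the bags together contain {a, b, c}, the full vertex set. Edge coverage: each edge of G has both endpoints in at least one bag. Running intersection: for every vertex, the bags containing it form a connected subtree. All three properties hold, so this is a valid tree decomposition of width max|bag| − 1 = 1, and hence tw(G) ≤ 1.

Yes; width 1.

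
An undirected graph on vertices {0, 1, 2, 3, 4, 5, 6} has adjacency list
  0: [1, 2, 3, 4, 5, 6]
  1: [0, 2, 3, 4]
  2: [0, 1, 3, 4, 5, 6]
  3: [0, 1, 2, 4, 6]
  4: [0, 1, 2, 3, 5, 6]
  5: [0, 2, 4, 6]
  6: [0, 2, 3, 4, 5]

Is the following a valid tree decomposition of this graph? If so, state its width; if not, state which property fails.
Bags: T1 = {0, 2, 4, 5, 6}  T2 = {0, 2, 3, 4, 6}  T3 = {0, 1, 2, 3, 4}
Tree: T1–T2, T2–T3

Checking the three conditions: (i) the bags cover all of {0, 1, 2, 3, 4, 5, 6}; (ii) for each edge, some bag contains both endpoints; (iii) the bags containing any fixed vertex form a subtree. All hold, so the decomposition is valid with width 5 − 1 = 4.

Yes; width 4.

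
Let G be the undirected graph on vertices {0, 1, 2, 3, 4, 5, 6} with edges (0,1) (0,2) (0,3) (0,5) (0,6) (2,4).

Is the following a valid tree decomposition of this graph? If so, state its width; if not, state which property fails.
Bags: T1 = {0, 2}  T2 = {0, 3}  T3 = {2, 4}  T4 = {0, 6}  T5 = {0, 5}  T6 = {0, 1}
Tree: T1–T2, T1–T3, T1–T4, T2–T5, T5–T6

Yes; width 1.

Vertex coverage: the bags together contain {0, 1, 2, 3, 4, 5, 6}, the full vertex set. Edge coverage: each edge of G has both endpoints in at least one bag. Running intersection: for every vertex, the bags containing it form a connected subtree. All three properties hold, so this is a valid tree decomposition of width max|bag| − 1 = 1, and hence tw(G) ≤ 1.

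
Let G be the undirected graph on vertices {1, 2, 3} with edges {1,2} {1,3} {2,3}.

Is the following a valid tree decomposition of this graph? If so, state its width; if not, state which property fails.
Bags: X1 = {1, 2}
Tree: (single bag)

No — vertex 3 appears in no bag.

A tree decomposition must satisfy three properties: every vertex lies in some bag; for every edge, both endpoints lie together in some bag; and for every vertex, the bags containing it form a connected subtree. Here vertex 3 appears in no bag, so the decomposition is invalid.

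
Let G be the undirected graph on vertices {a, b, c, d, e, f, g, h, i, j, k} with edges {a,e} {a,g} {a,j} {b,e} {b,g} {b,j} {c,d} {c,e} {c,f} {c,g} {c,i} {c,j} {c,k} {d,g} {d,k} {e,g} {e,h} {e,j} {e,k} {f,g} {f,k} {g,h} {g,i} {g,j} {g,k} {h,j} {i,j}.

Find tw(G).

3

A width-3 tree decomposition is:
Bags: B1 = {c, e, g, k}  B2 = {c, e, g, j}  B3 = {c, d, g, k}  B4 = {c, f, g, k}  B5 = {c, g, i, j}  B6 = {e, g, h, j}  B7 = {a, e, g, j}  B8 = {b, e, g, j}
Tree: B1–B2, B1–B3, B1–B4, B2–B5, B2–B6, B2–B7, B6–B8
Each bag holds 4 vertices, so the decomposition has width 3, which upper-bounds the treewidth. Conversely, {e, g, h, j} is a clique of size 4, and the vertices of any clique must share a bag in every tree decomposition; so some bag has ≥ 4 vertices and tw(G) ≥ 3. Hence tw(G) = 3 exactly.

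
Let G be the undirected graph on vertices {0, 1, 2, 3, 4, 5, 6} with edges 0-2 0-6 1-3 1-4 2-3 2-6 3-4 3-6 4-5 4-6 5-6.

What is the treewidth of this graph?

2

A width-2 tree decomposition is:
Bags: B1 = {2, 3, 6}  B2 = {3, 4, 6}  B3 = {4, 5, 6}  B4 = {0, 2, 6}  B5 = {1, 3, 4}
Tree: B1–B2, B2–B3, B1–B4, B2–B5
Every bag has size at most 3, so the width is 3 − 1 = 2 and tw(G) ≤ 2. For the lower bound, the 3 vertices {1, 3, 4} are pairwise adjacent, and any tree decomposition puts a clique entirely inside one bag — forcing width ≥ 2. Combining the bounds, tw(G) = 2.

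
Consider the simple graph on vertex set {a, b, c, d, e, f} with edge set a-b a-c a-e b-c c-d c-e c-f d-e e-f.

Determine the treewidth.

2

A width-2 tree decomposition is:
Bags: B1 = {a, c, e}  B2 = {c, d, e}  B3 = {a, b, c}  B4 = {c, e, f}
Tree: B1–B2, B1–B3, B2–B4
The largest bag has 3 vertices, giving width 2; this decomposition certifies tw(G) ≤ 2. On the other hand G contains the 3-clique {c, d, e}. A clique must lie in a single bag of any decomposition, so no decomposition can have width below 2. Hence tw(G) = 2 exactly.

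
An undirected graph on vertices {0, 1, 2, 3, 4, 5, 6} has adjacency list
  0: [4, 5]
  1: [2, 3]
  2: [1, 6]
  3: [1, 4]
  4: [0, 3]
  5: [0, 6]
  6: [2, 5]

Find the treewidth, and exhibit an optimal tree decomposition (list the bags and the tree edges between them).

Every bag has size at most 3, so the width is 3 − 1 = 2 and tw(G) ≤ 2. Since 1–3–4–0–5–6–2–1 is a cycle in G, G is not acyclic. Forests are exactly the graphs of treewidth ≤ 1, so tw(G) ≥ 2. The upper and lower bounds meet at 2, so that is the treewidth.

Treewidth 2.
Bags: B1 = {1, 3, 4}  B2 = {0, 1, 4}  B3 = {0, 1, 5}  B4 = {1, 5, 6}  B5 = {1, 2, 6}
Tree: B1–B2, B2–B3, B3–B4, B4–B5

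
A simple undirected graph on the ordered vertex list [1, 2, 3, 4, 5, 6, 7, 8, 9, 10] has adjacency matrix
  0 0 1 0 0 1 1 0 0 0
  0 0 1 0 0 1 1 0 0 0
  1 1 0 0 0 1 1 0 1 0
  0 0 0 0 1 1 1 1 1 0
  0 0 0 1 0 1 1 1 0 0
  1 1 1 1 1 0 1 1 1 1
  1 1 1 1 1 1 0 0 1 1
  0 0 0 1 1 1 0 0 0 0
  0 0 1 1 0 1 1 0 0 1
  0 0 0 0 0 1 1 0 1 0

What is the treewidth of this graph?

A width-3 tree decomposition is:
Bags: B1 = {4, 5, 6, 7}  B2 = {4, 5, 6, 8}  B3 = {4, 6, 7, 9}  B4 = {3, 6, 7, 9}  B5 = {2, 3, 6, 7}  B6 = {6, 7, 9, 10}  B7 = {1, 3, 6, 7}
Tree: B1–B2, B1–B3, B3–B4, B4–B5, B4–B6, B5–B7
Each bag holds 4 vertices, so the decomposition has width 3, which upper-bounds the treewidth. For the lower bound, the 4 vertices {4, 5, 6, 8} are pairwise adjacent, and any tree decomposition puts a clique entirely inside one bag — forcing width ≥ 3. The upper and lower bounds meet at 3, so that is the treewidth.

3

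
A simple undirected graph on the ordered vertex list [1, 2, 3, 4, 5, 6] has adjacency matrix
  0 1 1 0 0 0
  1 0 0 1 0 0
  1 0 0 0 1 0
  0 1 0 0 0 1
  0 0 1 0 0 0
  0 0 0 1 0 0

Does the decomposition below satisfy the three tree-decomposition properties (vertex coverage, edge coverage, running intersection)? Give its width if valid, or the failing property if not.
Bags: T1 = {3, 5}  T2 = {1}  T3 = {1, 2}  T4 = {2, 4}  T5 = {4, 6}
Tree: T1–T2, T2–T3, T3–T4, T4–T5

No — edge (3,1) lies in no bag.

A tree decomposition must satisfy three properties: every vertex lies in some bag; for every edge, both endpoints lie together in some bag; and for every vertex, the bags containing it form a connected subtree. Here edge (3,1) lies in no bag, so the decomposition is invalid.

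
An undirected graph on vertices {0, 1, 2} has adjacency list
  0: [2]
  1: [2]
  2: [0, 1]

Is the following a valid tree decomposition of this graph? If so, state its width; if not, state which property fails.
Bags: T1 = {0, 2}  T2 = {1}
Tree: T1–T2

No — edge (2,1) lies in no bag.

A tree decomposition must satisfy three properties: every vertex lies in some bag; for every edge, both endpoints lie together in some bag; and for every vertex, the bags containing it form a connected subtree. Here edge (2,1) lies in no bag, so the decomposition is invalid.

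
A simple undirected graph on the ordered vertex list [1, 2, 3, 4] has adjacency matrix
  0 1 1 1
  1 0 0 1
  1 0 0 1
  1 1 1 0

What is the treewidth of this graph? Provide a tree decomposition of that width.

Each bag holds 3 vertices, so the decomposition has width 2, which upper-bounds the treewidth. Conversely, {1, 2, 4} is a clique of size 3, and the vertices of any clique must share a bag in every tree decomposition; so some bag has ≥ 3 vertices and tw(G) ≥ 2. Combining the bounds, tw(G) = 2.

Treewidth 2.
One such decomposition:
Bags: B1 = {1, 2, 4}  B2 = {1, 3, 4}
Tree: B1–B2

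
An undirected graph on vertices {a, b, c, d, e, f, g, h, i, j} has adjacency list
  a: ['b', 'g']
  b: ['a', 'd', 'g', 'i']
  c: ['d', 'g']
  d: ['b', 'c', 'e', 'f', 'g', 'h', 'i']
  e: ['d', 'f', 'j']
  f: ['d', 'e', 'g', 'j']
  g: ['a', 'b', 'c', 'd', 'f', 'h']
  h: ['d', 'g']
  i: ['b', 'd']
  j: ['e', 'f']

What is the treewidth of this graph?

A width-2 tree decomposition is:
Bags: B1 = {d, f, g}  B2 = {d, e, f}  B3 = {d, g, h}  B4 = {e, f, j}  B5 = {b, d, g}  B6 = {a, b, g}  B7 = {b, d, i}  B8 = {c, d, g}
Tree: B1–B2, B1–B3, B2–B4, B1–B5, B5–B6, B5–B7, B1–B8
The largest bag has 3 vertices, giving width 2; this decomposition certifies tw(G) ≤ 2. Conversely, {d, g, h} is a clique of size 3, and the vertices of any clique must share a bag in every tree decomposition; so some bag has ≥ 3 vertices and tw(G) ≥ 2. Combining the bounds, tw(G) = 2.

2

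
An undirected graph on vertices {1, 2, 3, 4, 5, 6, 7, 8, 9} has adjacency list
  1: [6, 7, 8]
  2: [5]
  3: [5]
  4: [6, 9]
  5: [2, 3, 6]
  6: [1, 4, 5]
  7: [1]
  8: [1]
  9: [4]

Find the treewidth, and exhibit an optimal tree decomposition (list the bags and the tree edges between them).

Each bag holds 2 vertices, so the decomposition has width 1, which upper-bounds the treewidth. Any graph with an edge has treewidth ≥ 1, and G has the edge 6–5. Hence tw(G) = 1 exactly.

Treewidth 1.
One optimal decomposition is:
Bags: B1 = {5, 6}  B2 = {2, 5}  B3 = {1, 6}  B4 = {4, 6}  B5 = {1, 7}  B6 = {3, 5}  B7 = {4, 9}  B8 = {1, 8}
Tree: B1–B2, B1–B3, B3–B4, B3–B5, B1–B6, B4–B7, B5–B8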